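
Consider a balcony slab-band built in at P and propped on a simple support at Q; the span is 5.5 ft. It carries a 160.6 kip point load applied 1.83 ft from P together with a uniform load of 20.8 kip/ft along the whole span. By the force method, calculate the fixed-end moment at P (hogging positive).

Choose R_Q as the redundant. The primary structure is the cantilever fixed at P.
Free-end deflection of the primary structure under the applied loading (downward +):
  point load 160.6 at a = 1.83: Pa²(3L − a)/(6EI) = 1315/EI
  UDL 20.8: wL⁴/(8EI) = 2379/EI
  δ_0 = 3694/EI
Flexibility coefficient — unit upward force at Q: δ_{QQ} = L³/(3EI) = 55.46/EI.
Compatibility at Q: δ_0 − R_Q·δ_{QQ} = 0, so R_Q = 3694/55.46 = 66.61 kip.
Moment equilibrium about P: M_P = Σ(load moments about P) − R_Q·L = 608.5 − 66.61×5.5 = 242.1 kip·ft.

M_P = 242.1 kip·ft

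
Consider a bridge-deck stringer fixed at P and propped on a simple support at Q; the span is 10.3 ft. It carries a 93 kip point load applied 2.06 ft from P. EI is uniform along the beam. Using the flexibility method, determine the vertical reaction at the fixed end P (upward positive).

R_P = 87.79 kip

Remove the prop at Q; the released (primary) structure is a cantilever built in at P.
Free-end deflection of the primary structure under the applied loading (downward +):
  point load 93 at a = 2.06: Pa²(3L − a)/(6EI) = 1897/EI
Tip deflection under a unit load at Q: L³/(3EI) = 364.2/EI.
Compatibility at Q: δ_0 − R_Q·δ_{QQ} = 0, so R_Q = 1897/364.2 = 5.208 kip.
Vertical equilibrium: R_P = ΣP − R_Q = 93 − 5.208 = 87.79 kip.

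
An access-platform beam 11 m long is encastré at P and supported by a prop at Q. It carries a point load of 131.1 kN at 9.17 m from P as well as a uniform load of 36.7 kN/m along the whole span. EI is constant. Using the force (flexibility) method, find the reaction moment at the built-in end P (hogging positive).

Release the roller at Q. Primary structure: cantilever fixed at P.
Primary-structure tip deflection at Q by superposition:
  point load 131.1 at a = 9.17: Pa²(3L − a)/(6EI) = 43784/EI
  UDL 36.7: wL⁴/(8EI) = 67166/EI
  δ_0 = 110949/EI
Tip deflection under a unit load at Q: L³/(3EI) = 443.7/EI.
The prop prevents deflection at Q: R_Q = δ_0/δ_{QQ} = 110949/443.7 = 250.1 kN.
Moment equilibrium about P: M_P = Σ(load moments about P) − R_Q·L = 3423 − 250.1×11 = 671.7 kN·m.

M_P = 671.7 kN·m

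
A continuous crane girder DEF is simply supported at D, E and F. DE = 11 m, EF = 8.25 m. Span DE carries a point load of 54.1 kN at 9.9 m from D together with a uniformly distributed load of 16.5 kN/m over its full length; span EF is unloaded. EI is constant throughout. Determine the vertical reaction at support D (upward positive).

Release continuity at E by inserting a hinge; the redundant is the internal moment M_E. The primary structure is two simply-supported spans DE and EF.
End slopes at the hinge E, treating each span as simply supported:
  span DE: point load 54.1 at a = 9.9: Pab(L + a)/(6LEI) = 186.6/EI
  span DE: UDL 16.5: wL³/(24EI) = 915.1/EI
  relative rotation θ_0 = (1102 + 0)/EI = 1102/EI
A unit hogging moment at E produces rotation L₁/(3EI) + L₂/(3EI) = 6.417/EI.
Slope continuity at E: θ_0 = M_E·6.417/EI, so M_E = 1102/6.417 = 171.7 kN·m (hogging).
Span DE, ΣM about D with M_E applied at E: R_E^{DE}·11 = 1534 + 171.7, so R_E^{DE} = 155 kN and R_D = 235.6 − 155 = 80.55 kN.

R_D = 80.55 kN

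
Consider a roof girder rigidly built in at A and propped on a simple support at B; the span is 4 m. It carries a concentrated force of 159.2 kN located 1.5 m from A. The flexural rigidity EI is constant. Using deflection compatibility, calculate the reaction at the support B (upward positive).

R_B = 29.38 kN

Remove the prop at B; the released (primary) structure is a cantilever built in at A.
Free-end deflection of the primary structure under the applied loading (downward +):
  point load 159.2 at a = 1.5: Pa²(3L − a)/(6EI) = 626.9/EI
Flexibility coefficient — unit upward force at B: δ_{BB} = L³/(3EI) = 21.33/EI.
Compatibility at B: δ_0 − R_B·δ_{BB} = 0, so R_B = 626.9/21.33 = 29.38 kN.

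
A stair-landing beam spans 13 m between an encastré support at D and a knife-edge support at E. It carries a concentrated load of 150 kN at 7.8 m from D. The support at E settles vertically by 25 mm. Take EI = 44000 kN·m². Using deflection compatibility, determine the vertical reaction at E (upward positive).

Remove the prop at E; the released (primary) structure is a cantilever built in at D.
Deflection at E on the released cantilever, summing each load's contribution:
  point load 150 at a = 7.8: Pa²(3L − a)/(6EI) = 47455/EI
Tip deflection under a unit load at E: L³/(3EI) = 732.3/EI.
With EI = 44000 kN·m²: δ_0 = 1.0785 m and δ_{EE} = 0.016644 m/kN.
Compatibility — the beam at E must follow the support down by 0.025 m: δ_0 − R_E·δ_{EE} = 0.025, so R_E = (1.0785 − 0.025)/0.016644 = 63.3 kN.

R_E = 63.3 kN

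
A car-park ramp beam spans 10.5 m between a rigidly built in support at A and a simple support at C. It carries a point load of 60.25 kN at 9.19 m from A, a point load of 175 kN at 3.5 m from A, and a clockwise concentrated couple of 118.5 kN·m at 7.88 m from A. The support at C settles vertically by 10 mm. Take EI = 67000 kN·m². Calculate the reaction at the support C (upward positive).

R_C = 89.1 kN

Release the roller at C. Primary structure: cantilever fixed at A.
Free-end deflection of the primary structure under the applied loading (downward +):
  point load 60.25 at a = 9.19: Pa²(3L − a)/(6EI) = 18921/EI
  point load 175 at a = 3.5: Pa²(3L − a)/(6EI) = 10004/EI
  clockwise couple 118.5 at a = 7.88: M₀a(2L − a)/(2EI) = 6126/EI
  δ_0 = 35050/EI
Tip deflection under a unit load at C: L³/(3EI) = 385.9/EI.
With EI = 67000 kN·m²: δ_0 = 0.52314 m and δ_{CC} = 0.005759 m/kN.
Compatibility — the beam at C must follow the support down by 0.01 m: δ_0 − R_C·δ_{CC} = 0.01, so R_C = (0.52314 − 0.01)/0.005759 = 89.1 kN.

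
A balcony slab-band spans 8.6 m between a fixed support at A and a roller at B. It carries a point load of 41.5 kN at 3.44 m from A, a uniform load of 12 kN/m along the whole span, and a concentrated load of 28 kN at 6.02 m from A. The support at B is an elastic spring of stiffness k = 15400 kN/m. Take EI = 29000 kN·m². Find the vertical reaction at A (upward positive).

R_A = 110.1 kN

Release the roller at B. Primary structure: cantilever fixed at A.
Deflection at B on the released cantilever, summing each load's contribution:
  point load 41.5 at a = 3.44: Pa²(3L − a)/(6EI) = 1830/EI
  UDL 12: wL⁴/(8EI) = 8205/EI
  point load 28 at a = 6.02: Pa²(3L − a)/(6EI) = 3345/EI
  δ_0 = 13380/EI
Flexibility coefficient — unit upward force at B: δ_{BB} = L³/(3EI) = 212/EI.
With EI = 29000 kN·m²: δ_0 = 0.4614 m and δ_{BB} = 0.007311 m/kN.
Compatibility — the spring shortens by R_B/k under the reaction it provides: δ_0 − R_B·δ_{BB} = R_B/k. With 1/k = 0.000065 m/kN, R_B = δ_0 / (δ_{BB} + 1/k) = 0.4614 / (0.007311 + 0.000065) = 62.55 kN.
Vertical equilibrium: R_A = ΣP − R_B = 172.7 − 62.55 = 110.1 kN.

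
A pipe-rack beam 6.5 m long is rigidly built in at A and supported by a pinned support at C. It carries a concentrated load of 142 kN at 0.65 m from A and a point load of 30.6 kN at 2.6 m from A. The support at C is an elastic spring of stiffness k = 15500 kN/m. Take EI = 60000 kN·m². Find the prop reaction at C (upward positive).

Remove the prop at C; the released (primary) structure is a cantilever built in at A.
Deflection at C on the released cantilever, summing each load's contribution:
  point load 142 at a = 0.65: Pa²(3L − a)/(6EI) = 188.5/EI
  point load 30.6 at a = 2.6: Pa²(3L − a)/(6EI) = 582.6/EI
  δ_0 = 771.1/EI
Flexibility coefficient — unit upward force at C: δ_{CC} = L³/(3EI) = 91.54/EI.
With EI = 60000 kN·m²: δ_0 = 0.012852 m and δ_{CC} = 0.001526 m/kN.
Compatibility — the spring shortens by R_C/k under the reaction it provides: δ_0 − R_C·δ_{CC} = R_C/k. With 1/k = 0.000065 m/kN, R_C = δ_0 / (δ_{CC} + 1/k) = 0.012852 / (0.001526 + 0.000065) = 8.082 kN.

R_C = 8.082 kN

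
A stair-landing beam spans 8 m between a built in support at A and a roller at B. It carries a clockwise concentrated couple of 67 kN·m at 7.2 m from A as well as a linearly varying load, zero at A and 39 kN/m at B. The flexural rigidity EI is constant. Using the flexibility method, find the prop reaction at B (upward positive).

R_B = 98.24 kN

Choose R_B as the redundant. The primary structure is the cantilever fixed at A.
Downward deflection at the released point B due to the loads:
  clockwise couple 67 at a = 7.2: M₀a(2L − a)/(2EI) = 2123/EI
  triangular load, peak 39 at the free end: 11w₀L⁴/(120EI) = 14643/EI
  δ_0 = 16766/EI
Flexibility coefficient — unit upward force at B: δ_{BB} = L³/(3EI) = 170.7/EI.
The prop prevents deflection at B: R_B = δ_0/δ_{BB} = 16766/170.7 = 98.24 kN.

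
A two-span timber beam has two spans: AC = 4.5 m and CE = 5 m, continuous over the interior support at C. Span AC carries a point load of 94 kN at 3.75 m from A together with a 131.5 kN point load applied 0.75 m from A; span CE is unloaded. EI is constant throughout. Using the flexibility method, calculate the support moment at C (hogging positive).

Take M_C as the redundant. Released structure: two simple spans AC and CE with a hinge at C.
End slopes at the hinge C, treating each span as simply supported:
  span AC: point load 94 at a = 3.75: Pab(L + a)/(6LEI) = 80.78/EI
  span AC: point load 131.5 at a = 0.75: Pab(L + a)/(6LEI) = 71.91/EI
  relative rotation θ_0 = (152.7 + 0)/EI = 152.7/EI
A unit hogging moment at C produces rotation L₁/(3EI) + L₂/(3EI) = 3.167/EI.
Compatibility: M_C·(L₁+L₂)/(3EI) = θ_0, giving M_C = 48.22 kN·m (hogging).

M_C = 48.22 kN·m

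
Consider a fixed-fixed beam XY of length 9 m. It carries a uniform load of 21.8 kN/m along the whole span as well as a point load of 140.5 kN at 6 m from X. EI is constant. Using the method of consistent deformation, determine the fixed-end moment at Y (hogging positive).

M_Y = 334.5 kN·m

Take the two fixed-end moments M_X, M_Y as redundants; the released structure is the simple span XY.
Simple-span end rotations at X and Y under the given loads:
  at X: UDL 21.8: wL³/(24EI) = 662.2/EI
  at Y: UDL 21.8: wL³/(24EI) = 662.2/EI
  at X: point load 140.5 at a = 6: Pab(L + b)/(6LEI) = 562/EI
  at Y: point load 140.5 at a = 6: Pab(L + a)/(6LEI) = 702.5/EI
  θ_X0 = 1224/EI,  θ_Y0 = 1365/EI
Flexibility coefficients: a unit moment at one end gives L/(3EI) there and L/(6EI) at the far end, so f₁₁ = f₂₂ = 3/EI and f₁₂ = f₂₁ = 1.5/EI.
Compatibility — zero rotation at each built-in end:
  3 M_X + 1.5 M_Y = 1224
  1.5 M_X + 3 M_Y = 1365
Solving the pair gives M_X = 240.8 kN·m and M_Y = 334.5 kN·m (hogging).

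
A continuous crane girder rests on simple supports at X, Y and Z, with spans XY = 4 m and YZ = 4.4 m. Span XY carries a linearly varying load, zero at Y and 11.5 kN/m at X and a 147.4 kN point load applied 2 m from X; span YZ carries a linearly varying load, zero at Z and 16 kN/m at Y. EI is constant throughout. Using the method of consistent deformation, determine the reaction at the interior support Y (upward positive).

Insert a hinge at Y; M_Y is the redundant, and each span becomes simply supported.
Discontinuity in slope at Y on the released structure — sum the simple-span end rotations:
  span XY: triangular load, peak 11.5: 7w₀L³/(360EI) = 14.31/EI
  span XY: point load 147.4 at a = 2: Pab(L + a)/(6LEI) = 147.4/EI
  span YZ: triangular load, peak 16: w₀L³/(45EI) = 30.29/EI
  relative rotation θ_0 = (161.7 + 30.29)/EI = 192/EI
A unit hogging moment at Y produces rotation L₁/(3EI) + L₂/(3EI) = 2.8/EI.
Slope continuity at Y: θ_0 = M_Y·2.8/EI, so M_Y = 192/2.8 = 68.57 kN·m (hogging).
Span XY, ΣM about X with M_Y applied at Y: R_Y^{XY}·4 = 325.5 + 68.57, so R_Y^{XY} = 98.51 kN and R_X = 170.4 − 98.51 = 71.89 kN.
Span YZ, ΣM about Z: R_Y^{YZ}·4.4 = 103.3 + 68.57, so R_Y^{YZ} = 39.05 kN and R_Z = 35.2 − 39.05 = -3.851 kN.
R_Y = 98.51 + 39.05 = 137.6 kN.

R_Y = 137.6 kN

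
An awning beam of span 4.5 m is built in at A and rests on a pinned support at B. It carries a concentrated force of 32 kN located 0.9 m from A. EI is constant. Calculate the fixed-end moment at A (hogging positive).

Release the roller at B. Primary structure: cantilever fixed at A.
Downward deflection at the released point B due to the loads:
  point load 32 at a = 0.9: Pa²(3L − a)/(6EI) = 54.43/EI
Flexibility coefficient — unit upward force at B: δ_{BB} = L³/(3EI) = 30.38/EI.
Compatibility at B: δ_0 − R_B·δ_{BB} = 0, so R_B = 54.43/30.38 = 1.792 kN.
Moment equilibrium about A: M_A = Σ(load moments about A) − R_B·L = 28.8 − 1.792×4.5 = 20.74 kN·m.

M_A = 20.74 kN·m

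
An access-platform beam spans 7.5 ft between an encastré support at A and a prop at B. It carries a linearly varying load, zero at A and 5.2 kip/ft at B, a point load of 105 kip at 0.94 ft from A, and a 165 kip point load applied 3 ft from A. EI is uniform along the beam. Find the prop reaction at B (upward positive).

R_B = 47.42 kip

Choose R_B as the redundant. The primary structure is the cantilever fixed at A.
Primary-structure tip deflection at B by superposition:
  triangular load, peak 5.2 at the free end: 11w₀L⁴/(120EI) = 1508/EI
  point load 105 at a = 0.94: Pa²(3L − a)/(6EI) = 333.4/EI
  point load 165 at a = 3: Pa²(3L − a)/(6EI) = 4826/EI
  δ_0 = 6668/EI
Tip deflection under a unit load at B: L³/(3EI) = 140.6/EI.
The prop prevents deflection at B: R_B = δ_0/δ_{BB} = 6668/140.6 = 47.42 kip.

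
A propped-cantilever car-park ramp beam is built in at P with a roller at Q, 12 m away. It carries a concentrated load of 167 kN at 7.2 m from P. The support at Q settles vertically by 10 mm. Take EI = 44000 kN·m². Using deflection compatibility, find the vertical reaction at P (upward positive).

R_P = 95.62 kN

Release the roller at Q. Primary structure: cantilever fixed at P.
Primary-structure tip deflection at Q by superposition:
  point load 167 at a = 7.2: Pa²(3L − a)/(6EI) = 41555/EI
Flexibility coefficient — unit upward force at Q: δ_{QQ} = L³/(3EI) = 576/EI.
With EI = 44000 kN·m²: δ_0 = 0.94443 m and δ_{QQ} = 0.013091 m/kN.
Compatibility — the beam at Q must follow the support down by 0.01 m: δ_0 − R_Q·δ_{QQ} = 0.01, so R_Q = (0.94443 − 0.01)/0.013091 = 71.38 kN.
Vertical equilibrium: R_P = ΣP − R_Q = 167 − 71.38 = 95.62 kN.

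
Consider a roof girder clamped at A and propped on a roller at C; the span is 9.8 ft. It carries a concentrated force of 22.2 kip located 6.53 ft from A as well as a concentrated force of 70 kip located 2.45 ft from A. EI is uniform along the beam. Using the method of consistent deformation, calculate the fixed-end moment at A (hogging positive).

Release the roller at C. Primary structure: cantilever fixed at A.
Free-end deflection of the primary structure under the applied loading (downward +):
  point load 22.2 at a = 6.53: Pa²(3L − a)/(6EI) = 3608/EI
  point load 70 at a = 2.45: Pa²(3L − a)/(6EI) = 1887/EI
  δ_0 = 5496/EI
Flexibility coefficient — unit upward force at C: δ_{CC} = L³/(3EI) = 313.7/EI.
The prop prevents deflection at C: R_C = δ_0/δ_{CC} = 5496/313.7 = 17.52 kip.
Moment equilibrium about A: M_A = Σ(load moments about A) − R_C·L = 316.5 − 17.52×9.8 = 144.8 kip·ft.

M_A = 144.8 kip·ft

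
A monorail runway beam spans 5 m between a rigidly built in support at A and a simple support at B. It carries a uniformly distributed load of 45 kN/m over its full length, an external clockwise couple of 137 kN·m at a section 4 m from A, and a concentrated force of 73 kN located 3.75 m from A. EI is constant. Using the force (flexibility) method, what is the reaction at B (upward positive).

R_B = 170 kN

Remove the prop at B; the released (primary) structure is a cantilever built in at A.
Downward deflection at the released point B due to the loads:
  UDL 45: wL⁴/(8EI) = 3516/EI
  clockwise couple 137 at a = 4: M₀a(2L − a)/(2EI) = 1644/EI
  point load 73 at a = 3.75: Pa²(3L − a)/(6EI) = 1925/EI
  δ_0 = 7084/EI
Flexibility coefficient — unit upward force at B: δ_{BB} = L³/(3EI) = 41.67/EI.
The prop prevents deflection at B: R_B = δ_0/δ_{BB} = 7084/41.67 = 170 kN.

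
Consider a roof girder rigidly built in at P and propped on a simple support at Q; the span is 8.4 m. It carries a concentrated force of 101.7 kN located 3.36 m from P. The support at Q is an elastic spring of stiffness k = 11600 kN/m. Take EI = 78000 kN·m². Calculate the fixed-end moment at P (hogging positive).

M_P = 169.9 kN·m

Choose R_Q as the redundant. The primary structure is the cantilever fixed at P.
Primary-structure tip deflection at Q by superposition:
  point load 101.7 at a = 3.36: Pa²(3L − a)/(6EI) = 4179/EI
Tip deflection under a unit load at Q: L³/(3EI) = 197.6/EI.
With EI = 78000 kN·m²: δ_0 = 0.05358 m and δ_{QQ} = 0.002533 m/kN.
Compatibility — the spring shortens by R_Q/k under the reaction it provides: δ_0 − R_Q·δ_{QQ} = R_Q/k. With 1/k = 0.000086 m/kN, R_Q = δ_0 / (δ_{QQ} + 1/k) = 0.05358 / (0.002533 + 0.000086) = 20.46 kN.
Moment equilibrium about P: M_P = Σ(load moments about P) − R_Q·L = 341.7 − 20.46×8.4 = 169.9 kN·m.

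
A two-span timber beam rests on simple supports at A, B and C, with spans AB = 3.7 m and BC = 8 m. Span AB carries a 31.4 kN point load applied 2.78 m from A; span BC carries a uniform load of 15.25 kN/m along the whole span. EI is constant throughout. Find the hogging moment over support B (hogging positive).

M_B = 89.43 kN·m

Take M_B as the redundant. Released structure: two simple spans AB and BC with a hinge at B.
Discontinuity in slope at B on the released structure — sum the simple-span end rotations:
  span AB: point load 31.4 at a = 2.78: Pab(L + a)/(6LEI) = 23.44/EI
  span BC: UDL 15.25: wL³/(24EI) = 325.3/EI
  relative rotation θ_0 = (23.44 + 325.3)/EI = 348.8/EI
A unit hogging moment at B produces rotation L₁/(3EI) + L₂/(3EI) = 3.9/EI.
Slope continuity at B: θ_0 = M_B·3.9/EI, so M_B = 348.8/3.9 = 89.43 kN·m (hogging).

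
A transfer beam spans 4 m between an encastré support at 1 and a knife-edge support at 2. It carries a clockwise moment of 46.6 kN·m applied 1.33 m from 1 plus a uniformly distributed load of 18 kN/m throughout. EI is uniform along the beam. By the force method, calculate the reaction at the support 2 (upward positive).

R_2 = 36.69 kN

Release the roller at 2. Primary structure: cantilever fixed at 1.
Downward deflection at the released point 2 due to the loads:
  clockwise couple 46.6 at a = 1.33: M₀a(2L − a)/(2EI) = 206.7/EI
  UDL 18: wL⁴/(8EI) = 576/EI
  δ_0 = 782.7/EI
Tip deflection under a unit load at 2: L³/(3EI) = 21.33/EI.
The prop prevents deflection at 2: R_2 = δ_0/δ_{22} = 782.7/21.33 = 36.69 kN.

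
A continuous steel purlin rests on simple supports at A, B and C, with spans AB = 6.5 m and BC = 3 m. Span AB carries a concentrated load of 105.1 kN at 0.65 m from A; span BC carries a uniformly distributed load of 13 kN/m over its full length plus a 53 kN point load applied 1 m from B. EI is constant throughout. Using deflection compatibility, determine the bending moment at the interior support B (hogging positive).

Release continuity at B by inserting a hinge; the redundant is the internal moment M_B. The primary structure is two simply-supported spans AB and BC.
Discontinuity in slope at B on the released structure — sum the simple-span end rotations:
  span AB: point load 105.1 at a = 0.65: Pab(L + a)/(6LEI) = 73.27/EI
  span BC: UDL 13: wL³/(24EI) = 14.62/EI
  span BC: point load 53 at a = 1: Pab(L + b)/(6LEI) = 29.44/EI
  relative rotation θ_0 = (73.27 + 44.07)/EI = 117.3/EI
A unit hogging moment at B produces rotation L₁/(3EI) + L₂/(3EI) = 3.167/EI.
Slope continuity at B: θ_0 = M_B·3.167/EI, so M_B = 117.3/3.167 = 37.05 kN·m (hogging).

M_B = 37.05 kN·m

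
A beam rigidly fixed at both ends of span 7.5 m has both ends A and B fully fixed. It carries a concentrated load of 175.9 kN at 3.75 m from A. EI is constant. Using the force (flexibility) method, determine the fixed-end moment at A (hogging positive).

Take the two fixed-end moments M_A, M_B as redundants; the released structure is the simple span AB.
End rotations of the released simple span under the applied load (×1/EI):
  at A: point load 175.9 at a = 3.75: Pab(L + b)/(6LEI) = 618.4/EI
  at B: point load 175.9 at a = 3.75: Pab(L + a)/(6LEI) = 618.4/EI
  θ_A0 = 618.4/EI,  θ_B0 = 618.4/EI
Flexibility coefficients: a unit moment at one end gives L/(3EI) there and L/(6EI) at the far end, so f₁₁ = f₂₂ = 2.5/EI and f₁₂ = f₂₁ = 1.25/EI.
Compatibility — zero rotation at each built-in end:
  2.5 M_A + 1.25 M_B = 618.4
  1.25 M_A + 2.5 M_B = 618.4
Solving the pair gives M_A = 164.9 kN·m and M_B = 164.9 kN·m (hogging).

M_A = 164.9 kN·m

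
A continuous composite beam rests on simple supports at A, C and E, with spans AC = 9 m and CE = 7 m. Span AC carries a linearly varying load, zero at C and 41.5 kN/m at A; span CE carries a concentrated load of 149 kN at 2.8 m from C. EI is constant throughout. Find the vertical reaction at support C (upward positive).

R_C = 201.9 kN

Insert a hinge at C; M_C is the redundant, and each span becomes simply supported.
End slopes at the hinge C, treating each span as simply supported:
  span AC: triangular load, peak 41.5: 7w₀L³/(360EI) = 588.3/EI
  span CE: point load 149 at a = 2.8: Pab(L + b)/(6LEI) = 467.3/EI
  relative rotation θ_0 = (588.3 + 467.3)/EI = 1056/EI
A unit hogging moment at C produces rotation L₁/(3EI) + L₂/(3EI) = 5.333/EI.
Compatibility: M_C·(L₁+L₂)/(3EI) = θ_0, giving M_C = 197.9 kN·m (hogging).
Span AC, ΣM about A with M_C applied at C: R_C^{AC}·9 = 560.2 + 197.9, so R_C^{AC} = 84.24 kN and R_A = 186.8 − 84.24 = 102.5 kN.
Span CE, ΣM about E: R_C^{CE}·7 = 625.8 + 197.9, so R_C^{CE} = 117.7 kN and R_E = 149 − 117.7 = 31.33 kN.
R_C = 84.24 + 117.7 = 201.9 kN.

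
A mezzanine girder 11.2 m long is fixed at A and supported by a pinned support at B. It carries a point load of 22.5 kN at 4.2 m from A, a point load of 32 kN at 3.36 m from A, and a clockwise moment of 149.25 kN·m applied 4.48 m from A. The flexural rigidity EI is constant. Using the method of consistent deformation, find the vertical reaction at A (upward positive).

R_A = 33.67 kN

Take the reaction at B as the redundant and release it; the primary structure is a cantilever fixed at A.
Deflection at B on the released cantilever, summing each load's contribution:
  point load 22.5 at a = 4.2: Pa²(3L − a)/(6EI) = 1945/EI
  point load 32 at a = 3.36: Pa²(3L − a)/(6EI) = 1821/EI
  clockwise couple 149.25 at a = 4.48: M₀a(2L − a)/(2EI) = 5991/EI
  δ_0 = 9757/EI
Tip deflection under a unit load at B: L³/(3EI) = 468.3/EI.
The prop prevents deflection at B: R_B = δ_0/δ_{BB} = 9757/468.3 = 20.83 kN.
Vertical equilibrium: R_A = ΣP − R_B = 54.5 − 20.83 = 33.67 kN.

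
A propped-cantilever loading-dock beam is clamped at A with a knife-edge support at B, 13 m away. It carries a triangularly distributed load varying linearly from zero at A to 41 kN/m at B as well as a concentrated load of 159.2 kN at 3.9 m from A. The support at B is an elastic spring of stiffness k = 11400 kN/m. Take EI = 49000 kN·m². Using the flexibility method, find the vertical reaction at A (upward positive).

R_A = 260.8 kN

Choose R_B as the redundant. The primary structure is the cantilever fixed at A.
Primary-structure tip deflection at B by superposition:
  triangular load, peak 41 at the free end: 11w₀L⁴/(120EI) = 107342/EI
  point load 159.2 at a = 3.9: Pa²(3L − a)/(6EI) = 14165/EI
  δ_0 = 121507/EI
Tip deflection under a unit load at B: L³/(3EI) = 732.3/EI.
With EI = 49000 kN·m²: δ_0 = 2.4797 m and δ_{BB} = 0.014946 m/kN.
Compatibility — the spring shortens by R_B/k under the reaction it provides: δ_0 − R_B·δ_{BB} = R_B/k. With 1/k = 0.000088 m/kN, R_B = δ_0 / (δ_{BB} + 1/k) = 2.4797 / (0.014946 + 0.000088) = 164.9 kN.
Vertical equilibrium: R_A = ΣP − R_B = 425.7 − 164.9 = 260.8 kN.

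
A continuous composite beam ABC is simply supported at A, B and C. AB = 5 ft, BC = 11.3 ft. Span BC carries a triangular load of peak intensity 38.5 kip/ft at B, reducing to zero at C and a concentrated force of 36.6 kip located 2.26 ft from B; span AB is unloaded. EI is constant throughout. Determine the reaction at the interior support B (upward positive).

R_B = 251.8 kip

Insert a hinge at B; M_B is the redundant, and each span becomes simply supported.
Discontinuity in slope at B on the released structure — sum the simple-span end rotations:
  span BC: triangular load, peak 38.5: w₀L³/(45EI) = 1234/EI
  span BC: point load 36.6 at a = 2.26: Pab(L + b)/(6LEI) = 224.3/EI
  relative rotation θ_0 = (0 + 1459)/EI = 1459/EI
A unit hogging moment at B produces rotation L₁/(3EI) + L₂/(3EI) = 5.433/EI.
Slope continuity at B: θ_0 = M_B·5.433/EI, so M_B = 1459/5.433 = 268.5 kip·ft (hogging).
Span AB, ΣM about A with M_B applied at B: R_B^{AB}·5 = 0 + 268.5, so R_B^{AB} = 53.7 kip and R_A = 0 − 53.7 = -53.7 kip.
Span BC, ΣM about C: R_B^{BC}·11.3 = 1970 + 268.5, so R_B^{BC} = 198.1 kip and R_C = 254.1 − 198.1 = 56.07 kip.
R_B = 53.7 + 198.1 = 251.8 kip.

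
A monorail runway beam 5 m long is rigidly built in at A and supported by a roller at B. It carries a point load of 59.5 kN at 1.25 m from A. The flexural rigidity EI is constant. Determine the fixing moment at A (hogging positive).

Take the reaction at B as the redundant and release it; the primary structure is a cantilever fixed at A.
Downward deflection at the released point B due to the loads:
  point load 59.5 at a = 1.25: Pa²(3L − a)/(6EI) = 213.1/EI
Flexibility coefficient — unit upward force at B: δ_{BB} = L³/(3EI) = 41.67/EI.
Compatibility at B: δ_0 − R_B·δ_{BB} = 0, so R_B = 213.1/41.67 = 5.113 kN.
Moment equilibrium about A: M_A = Σ(load moments about A) − R_B·L = 74.38 − 5.113×5 = 48.81 kN·m.

M_A = 48.81 kN·m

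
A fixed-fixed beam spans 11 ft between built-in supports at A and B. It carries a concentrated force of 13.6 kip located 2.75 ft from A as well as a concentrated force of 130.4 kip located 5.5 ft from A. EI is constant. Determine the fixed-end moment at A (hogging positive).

M_A = 200.3 kip·ft

Release both end moments; the primary structure is a simply-supported span AB with redundants M_A and M_B.
Simple-span end rotations at A and B under the given loads:
  at A: point load 13.6 at a = 2.75: Pab(L + b)/(6LEI) = 89.99/EI
  at B: point load 13.6 at a = 2.75: Pab(L + a)/(6LEI) = 64.28/EI
  at A: point load 130.4 at a = 5.5: Pab(L + b)/(6LEI) = 986.1/EI
  at B: point load 130.4 at a = 5.5: Pab(L + a)/(6LEI) = 986.1/EI
  θ_A0 = 1076/EI,  θ_B0 = 1050/EI
Flexibility coefficients: a unit moment at one end gives L/(3EI) there and L/(6EI) at the far end, so f₁₁ = f₂₂ = 3.667/EI and f₁₂ = f₂₁ = 1.833/EI.
Compatibility — zero rotation at each built-in end:
  3.667 M_A + 1.833 M_B = 1076
  1.833 M_A + 3.667 M_B = 1050
Solving the pair gives M_A = 200.3 kip·ft and M_B = 186.3 kip·ft (hogging).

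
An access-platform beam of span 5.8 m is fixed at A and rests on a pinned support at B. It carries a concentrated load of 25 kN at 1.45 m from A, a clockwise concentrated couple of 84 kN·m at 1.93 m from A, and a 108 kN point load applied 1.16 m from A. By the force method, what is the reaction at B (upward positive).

Choose R_B as the redundant. The primary structure is the cantilever fixed at A.
Deflection at B on the released cantilever, summing each load's contribution:
  point load 25 at a = 1.45: Pa²(3L − a)/(6EI) = 139.7/EI
  clockwise couple 84 at a = 1.93: M₀a(2L − a)/(2EI) = 783.9/EI
  point load 108 at a = 1.16: Pa²(3L − a)/(6EI) = 393.3/EI
  δ_0 = 1317/EI
Tip deflection under a unit load at B: L³/(3EI) = 65.04/EI.
Compatibility at B: δ_0 − R_B·δ_{BB} = 0, so R_B = 1317/65.04 = 20.25 kN.

R_B = 20.25 kN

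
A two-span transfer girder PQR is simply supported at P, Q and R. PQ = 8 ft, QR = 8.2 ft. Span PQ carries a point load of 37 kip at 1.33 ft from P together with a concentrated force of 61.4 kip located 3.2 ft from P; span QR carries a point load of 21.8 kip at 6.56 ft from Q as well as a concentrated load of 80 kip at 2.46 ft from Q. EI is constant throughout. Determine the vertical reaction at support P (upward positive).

Release continuity at Q by inserting a hinge; the redundant is the internal moment M_Q. The primary structure is two simply-supported spans PQ and QR.
End slopes at the hinge Q, treating each span as simply supported:
  span PQ: point load 37 at a = 1.33: Pab(L + a)/(6LEI) = 63.8/EI
  span PQ: point load 61.4 at a = 3.2: Pab(L + a)/(6LEI) = 220.1/EI
  span QR: point load 21.8 at a = 6.56: Pab(L + b)/(6LEI) = 46.91/EI
  span QR: point load 80 at a = 2.46: Pab(L + b)/(6LEI) = 320.1/EI
  relative rotation θ_0 = (283.9 + 367)/EI = 650.8/EI
A unit hogging moment at Q produces rotation L₁/(3EI) + L₂/(3EI) = 5.4/EI.
Slope continuity at Q: θ_0 = M_Q·5.4/EI, so M_Q = 650.8/5.4 = 120.5 kip·ft (hogging).
Span PQ, ΣM about P with M_Q applied at Q: R_Q^{PQ}·8 = 245.7 + 120.5, so R_Q^{PQ} = 45.78 kip and R_P = 98.4 − 45.78 = 52.62 kip.

R_P = 52.62 kip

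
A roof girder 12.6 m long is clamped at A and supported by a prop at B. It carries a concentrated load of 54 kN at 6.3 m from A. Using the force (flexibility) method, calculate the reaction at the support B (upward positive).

R_B = 16.88 kN

Choose R_B as the redundant. The primary structure is the cantilever fixed at A.
Primary-structure tip deflection at B by superposition:
  point load 54 at a = 6.3: Pa²(3L − a)/(6EI) = 11252/EI
Tip deflection under a unit load at B: L³/(3EI) = 666.8/EI.
Compatibility at B: δ_0 − R_B·δ_{BB} = 0, so R_B = 11252/666.8 = 16.88 kN.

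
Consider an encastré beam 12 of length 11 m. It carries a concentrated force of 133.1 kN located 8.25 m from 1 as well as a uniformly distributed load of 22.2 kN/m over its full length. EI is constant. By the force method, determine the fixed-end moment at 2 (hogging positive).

M_2 = 429.7 kN·m

Release both end moments; the primary structure is a simply-supported span 12 with redundants M_1 and M_2.
Simple-span end rotations at 1 and 2 under the given loads:
  at 1: point load 133.1 at a = 8.25: Pab(L + b)/(6LEI) = 629.1/EI
  at 2: point load 133.1 at a = 8.25: Pab(L + a)/(6LEI) = 880.7/EI
  at 1: UDL 22.2: wL³/(24EI) = 1231/EI
  at 2: UDL 22.2: wL³/(24EI) = 1231/EI
  θ_10 = 1860/EI,  θ_20 = 2112/EI
Flexibility coefficients: a unit moment at one end gives L/(3EI) there and L/(6EI) at the far end, so f₁₁ = f₂₂ = 3.667/EI and f₁₂ = f₂₁ = 1.833/EI.
Compatibility — zero rotation at each built-in end:
  3.667 M_1 + 1.833 M_2 = 1860
  1.833 M_1 + 3.667 M_2 = 2112
Solving the pair gives M_1 = 292.5 kN·m and M_2 = 429.7 kN·m (hogging).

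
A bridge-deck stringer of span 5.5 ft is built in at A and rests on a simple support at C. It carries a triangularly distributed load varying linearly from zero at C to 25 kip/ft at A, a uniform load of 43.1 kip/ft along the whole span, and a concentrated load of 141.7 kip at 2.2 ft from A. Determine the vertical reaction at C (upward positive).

R_C = 132.1 kip

Release the roller at C. Primary structure: cantilever fixed at A.
Downward deflection at the released point C due to the loads:
  triangular load, peak 25 at the fixed end: w₀L⁴/(30EI) = 762.6/EI
  UDL 43.1: wL⁴/(8EI) = 4930/EI
  point load 141.7 at a = 2.2: Pa²(3L − a)/(6EI) = 1635/EI
  δ_0 = 7327/EI
Flexibility coefficient — unit upward force at C: δ_{CC} = L³/(3EI) = 55.46/EI.
The prop prevents deflection at C: R_C = δ_0/δ_{CC} = 7327/55.46 = 132.1 kip.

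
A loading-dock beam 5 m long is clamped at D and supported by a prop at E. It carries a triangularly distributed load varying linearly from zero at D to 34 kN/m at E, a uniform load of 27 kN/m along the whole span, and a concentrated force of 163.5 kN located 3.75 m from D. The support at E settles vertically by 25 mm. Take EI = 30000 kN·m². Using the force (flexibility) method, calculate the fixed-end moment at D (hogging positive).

M_D = 319.8 kN·m

Release the roller at E. Primary structure: cantilever fixed at D.
Free-end deflection of the primary structure under the applied loading (downward +):
  triangular load, peak 34 at the free end: 11w₀L⁴/(120EI) = 1948/EI
  UDL 27: wL⁴/(8EI) = 2109/EI
  point load 163.5 at a = 3.75: Pa²(3L − a)/(6EI) = 4311/EI
  δ_0 = 8368/EI
Tip deflection under a unit load at E: L³/(3EI) = 41.67/EI.
With EI = 30000 kN·m²: δ_0 = 0.27894 m and δ_{EE} = 0.001389 m/kN.
Compatibility — the beam at E must follow the support down by 0.025 m: δ_0 − R_E·δ_{EE} = 0.025, so R_E = (0.27894 − 0.025)/0.001389 = 182.8 kN.
Moment equilibrium about D: M_D = Σ(load moments about D) − R_E·L = 1234 − 182.8×5 = 319.8 kN·m.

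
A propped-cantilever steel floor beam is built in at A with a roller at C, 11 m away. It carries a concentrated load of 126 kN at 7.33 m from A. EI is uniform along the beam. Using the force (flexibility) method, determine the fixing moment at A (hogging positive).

M_A = 205.5 kN·m

Choose R_C as the redundant. The primary structure is the cantilever fixed at A.
Free-end deflection of the primary structure under the applied loading (downward +):
  point load 126 at a = 7.33: Pa²(3L − a)/(6EI) = 28964/EI
Flexibility coefficient — unit upward force at C: δ_{CC} = L³/(3EI) = 443.7/EI.
Compatibility at C: δ_0 − R_C·δ_{CC} = 0, so R_C = 28964/443.7 = 65.28 kN.
Moment equilibrium about A: M_A = Σ(load moments about A) − R_C·L = 923.6 − 65.28×11 = 205.5 kN·m.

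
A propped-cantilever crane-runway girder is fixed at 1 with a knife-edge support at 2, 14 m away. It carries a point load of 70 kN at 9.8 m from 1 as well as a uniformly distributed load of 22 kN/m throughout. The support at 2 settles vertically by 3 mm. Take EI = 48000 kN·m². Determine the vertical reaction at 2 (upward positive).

R_2 = 154.8 kN

Remove the prop at 2; the released (primary) structure is a cantilever built in at 1.
Primary-structure tip deflection at 2 by superposition:
  point load 70 at a = 9.8: Pa²(3L − a)/(6EI) = 36079/EI
  UDL 22: wL⁴/(8EI) = 105644/EI
  δ_0 = 141723/EI
Flexibility coefficient — unit upward force at 2: δ_{22} = L³/(3EI) = 914.7/EI.
With EI = 48000 kN·m²: δ_0 = 2.9526 m and δ_{22} = 0.019056 m/kN.
Compatibility — the beam at 2 must follow the support down by 0.003 m: δ_0 − R_2·δ_{22} = 0.003, so R_2 = (2.9526 − 0.003)/0.019056 = 154.8 kN.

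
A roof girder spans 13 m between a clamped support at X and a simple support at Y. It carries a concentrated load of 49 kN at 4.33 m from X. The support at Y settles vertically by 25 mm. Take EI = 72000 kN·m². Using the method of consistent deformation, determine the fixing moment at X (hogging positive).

M_X = 149.9 kN·m

Remove the prop at Y; the released (primary) structure is a cantilever built in at X.
Free-end deflection of the primary structure under the applied loading (downward +):
  point load 49 at a = 4.33: Pa²(3L − a)/(6EI) = 5309/EI
Tip deflection under a unit load at Y: L³/(3EI) = 732.3/EI.
With EI = 72000 kN·m²: δ_0 = 0.07373 m and δ_{YY} = 0.010171 m/kN.
Compatibility — the beam at Y must follow the support down by 0.025 m: δ_0 − R_Y·δ_{YY} = 0.025, so R_Y = (0.07373 − 0.025)/0.010171 = 4.791 kN.
Moment equilibrium about X: M_X = Σ(load moments about X) − R_Y·L = 212.2 − 4.791×13 = 149.9 kN·m.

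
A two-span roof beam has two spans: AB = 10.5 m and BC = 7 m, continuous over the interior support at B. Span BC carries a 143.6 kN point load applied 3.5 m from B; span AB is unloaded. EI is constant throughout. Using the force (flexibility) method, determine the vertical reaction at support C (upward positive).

Take M_B as the redundant. Released structure: two simple spans AB and BC with a hinge at B.
Discontinuity in slope at B on the released structure — sum the simple-span end rotations:
  span BC: point load 143.6 at a = 3.5: Pab(L + b)/(6LEI) = 439.8/EI
  relative rotation θ_0 = (0 + 439.8)/EI = 439.8/EI
A unit hogging moment at B produces rotation L₁/(3EI) + L₂/(3EI) = 5.833/EI.
Compatibility: M_B·(L₁+L₂)/(3EI) = θ_0, giving M_B = 75.39 kN·m (hogging).
Span BC, ΣM about C: R_B^{BC}·7 = 502.6 + 75.39, so R_B^{BC} = 82.57 kN and R_C = 143.6 − 82.57 = 61.03 kN.

R_C = 61.03 kN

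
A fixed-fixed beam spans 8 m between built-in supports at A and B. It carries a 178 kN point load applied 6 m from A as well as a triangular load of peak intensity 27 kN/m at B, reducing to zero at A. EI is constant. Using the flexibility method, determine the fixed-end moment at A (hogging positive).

M_A = 124.3 kN·m

Take the two fixed-end moments M_A, M_B as redundants; the released structure is the simple span AB.
End rotations of the released simple span under the applied load (×1/EI):
  at A: point load 178 at a = 6: Pab(L + b)/(6LEI) = 445/EI
  at B: point load 178 at a = 6: Pab(L + a)/(6LEI) = 623/EI
  at A: triangular load, peak 27: 7w₀L³/(360EI) = 268.8/EI
  at B: triangular load, peak 27: w₀L³/(45EI) = 307.2/EI
  θ_A0 = 713.8/EI,  θ_B0 = 930.2/EI
Flexibility coefficients: a unit moment at one end gives L/(3EI) there and L/(6EI) at the far end, so f₁₁ = f₂₂ = 2.667/EI and f₁₂ = f₂₁ = 1.333/EI.
Compatibility — zero rotation at each built-in end:
  2.667 M_A + 1.333 M_B = 713.8
  1.333 M_A + 2.667 M_B = 930.2
Solving the pair gives M_A = 124.3 kN·m and M_B = 286.6 kN·m (hogging).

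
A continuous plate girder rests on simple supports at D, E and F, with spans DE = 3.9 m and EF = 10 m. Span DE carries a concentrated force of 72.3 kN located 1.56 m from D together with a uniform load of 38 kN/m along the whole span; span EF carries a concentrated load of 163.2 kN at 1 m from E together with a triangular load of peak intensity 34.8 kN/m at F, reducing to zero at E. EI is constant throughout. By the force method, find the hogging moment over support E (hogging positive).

Take M_E as the redundant. Released structure: two simple spans DE and EF with a hinge at E.
Discontinuity in slope at E on the released structure — sum the simple-span end rotations:
  span DE: point load 72.3 at a = 1.56: Pab(L + a)/(6LEI) = 61.58/EI
  span DE: UDL 38: wL³/(24EI) = 93.92/EI
  span EF: point load 163.2 at a = 1: Pab(L + b)/(6LEI) = 465.1/EI
  span EF: triangular load, peak 34.8: 7w₀L³/(360EI) = 676.7/EI
  relative rotation θ_0 = (155.5 + 1142)/EI = 1297/EI
A unit hogging moment at E produces rotation L₁/(3EI) + L₂/(3EI) = 4.633/EI.
Compatibility: M_E·(L₁+L₂)/(3EI) = θ_0, giving M_E = 280 kN·m (hogging).

M_E = 280 kN·m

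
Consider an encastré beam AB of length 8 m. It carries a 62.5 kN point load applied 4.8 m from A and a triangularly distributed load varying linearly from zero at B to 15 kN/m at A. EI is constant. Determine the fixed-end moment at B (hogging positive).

Take the two fixed-end moments M_A, M_B as redundants; the released structure is the simple span AB.
Simple-span end rotations at A and B under the given loads:
  at A: point load 62.5 at a = 4.8: Pab(L + b)/(6LEI) = 224/EI
  at B: point load 62.5 at a = 4.8: Pab(L + a)/(6LEI) = 256/EI
  at A: triangular load, peak 15: w₀L³/(45EI) = 170.7/EI
  at B: triangular load, peak 15: 7w₀L³/(360EI) = 149.3/EI
  θ_A0 = 394.7/EI,  θ_B0 = 405.3/EI
Flexibility coefficients: a unit moment at one end gives L/(3EI) there and L/(6EI) at the far end, so f₁₁ = f₂₂ = 2.667/EI and f₁₂ = f₂₁ = 1.333/EI.
Compatibility — zero rotation at each built-in end:
  2.667 M_A + 1.333 M_B = 394.7
  1.333 M_A + 2.667 M_B = 405.3
Solving the pair gives M_A = 96 kN·m and M_B = 104 kN·m (hogging).

M_B = 104 kN·m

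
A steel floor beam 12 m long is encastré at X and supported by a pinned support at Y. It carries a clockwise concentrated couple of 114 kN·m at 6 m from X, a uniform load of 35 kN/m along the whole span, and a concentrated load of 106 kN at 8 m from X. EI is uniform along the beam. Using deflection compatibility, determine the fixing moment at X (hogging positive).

Choose R_Y as the redundant. The primary structure is the cantilever fixed at X.
Free-end deflection of the primary structure under the applied loading (downward +):
  clockwise couple 114 at a = 6: M₀a(2L − a)/(2EI) = 6156/EI
  UDL 35: wL⁴/(8EI) = 90720/EI
  point load 106 at a = 8: Pa²(3L − a)/(6EI) = 31659/EI
  δ_0 = 128535/EI
Flexibility coefficient — unit upward force at Y: δ_{YY} = L³/(3EI) = 576/EI.
Compatibility at Y: δ_0 − R_Y·δ_{YY} = 0, so R_Y = 128535/576 = 223.2 kN.
Moment equilibrium about X: M_X = Σ(load moments about X) − R_Y·L = 3482 − 223.2×12 = 804.2 kN·m.

M_X = 804.2 kN·m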